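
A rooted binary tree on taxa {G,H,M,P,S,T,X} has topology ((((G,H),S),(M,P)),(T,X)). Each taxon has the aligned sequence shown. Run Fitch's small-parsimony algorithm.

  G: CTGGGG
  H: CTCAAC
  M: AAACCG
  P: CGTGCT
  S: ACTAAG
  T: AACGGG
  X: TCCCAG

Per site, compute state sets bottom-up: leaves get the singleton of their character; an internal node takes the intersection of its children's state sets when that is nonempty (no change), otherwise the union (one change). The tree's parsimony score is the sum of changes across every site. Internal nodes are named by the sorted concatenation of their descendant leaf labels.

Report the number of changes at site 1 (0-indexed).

GH@0: {C} ∩ {C} = {C} (intersection, +0)
GHS@0: {C} ∪ {A} = {A,C} (union, +1)
MP@0: {A} ∪ {C} = {A,C} (union, +1)
GHMPS@0: {A,C} ∩ {A,C} = {A,C} (intersection, +0)
TX@0: {A} ∪ {T} = {A,T} (union, +1)
GHMPSTX@0: {A,C} ∩ {A,T} = {A} (intersection, +0)
GH@1: {T} ∩ {T} = {T} (intersection, +0)
GHS@1: {T} ∪ {C} = {C,T} (union, +1)
MP@1: {A} ∪ {G} = {A,G} (union, +1)
GHMPS@1: {C,T} ∪ {A,G} = {A,C,G,T} (union, +1)
TX@1: {A} ∪ {C} = {A,C} (union, +1)
GHMPSTX@1: {A,C,G,T} ∩ {A,C} = {A,C} (intersection, +0)
GH@2: {G} ∪ {C} = {C,G} (union, +1)
GHS@2: {C,G} ∪ {T} = {C,G,T} (union, +1)
MP@2: {A} ∪ {T} = {A,T} (union, +1)
GHMPS@2: {C,G,T} ∩ {A,T} = {T} (intersection, +0)
TX@2: {C} ∩ {C} = {C} (intersection, +0)
GHMPSTX@2: {T} ∪ {C} = {C,T} (union, +1)
GH@3: {G} ∪ {A} = {A,G} (union, +1)
GHS@3: {A,G} ∩ {A} = {A} (intersection, +0)
MP@3: {C} ∪ {G} = {C,G} (union, +1)
GHMPS@3: {A} ∪ {C,G} = {A,C,G} (union, +1)
TX@3: {G} ∪ {C} = {C,G} (union, +1)
GHMPSTX@3: {A,C,G} ∩ {C,G} = {C,G} (intersection, +0)
GH@4: {G} ∪ {A} = {A,G} (union, +1)
GHS@4: {A,G} ∩ {A} = {A} (intersection, +0)
MP@4: {C} ∩ {C} = {C} (intersection, +0)
GHMPS@4: {A} ∪ {C} = {A,C} (union, +1)
TX@4: {G} ∪ {A} = {A,G} (union, +1)
GHMPSTX@4: {A,C} ∩ {A,G} = {A} (intersection, +0)
GH@5: {G} ∪ {C} = {C,G} (union, +1)
GHS@5: {C,G} ∩ {G} = {G} (intersection, +0)
MP@5: {G} ∪ {T} = {G,T} (union, +1)
GHMPS@5: {G} ∩ {G,T} = {G} (intersection, +0)
TX@5: {G} ∩ {G} = {G} (intersection, +0)
GHMPSTX@5: {G} ∩ {G} = {G} (intersection, +0)
per-site changes: [3, 4, 4, 4, 3, 2]; total = 20

4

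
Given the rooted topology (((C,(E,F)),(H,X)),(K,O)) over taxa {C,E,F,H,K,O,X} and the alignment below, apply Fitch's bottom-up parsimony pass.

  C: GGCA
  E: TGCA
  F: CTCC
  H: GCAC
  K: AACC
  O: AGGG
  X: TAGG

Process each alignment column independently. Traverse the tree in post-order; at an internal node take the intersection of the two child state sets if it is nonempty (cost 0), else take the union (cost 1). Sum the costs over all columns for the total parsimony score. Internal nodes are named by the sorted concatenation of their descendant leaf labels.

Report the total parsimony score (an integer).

site 0, node EF: E={T} ∪ F={C} → {C,T} (+1)
site 0, node CEF: C={G} ∪ EF={C,T} → {C,G,T} (+1)
site 0, node HX: H={G} ∪ X={T} → {G,T} (+1)
site 0, node CEFHX: CEF={C,G,T} ∩ HX={G,T} → {G,T} (+0)
site 0, node KO: K={A} ∩ O={A} → {A} (+0)
site 0, node CEFHKOX: CEFHX={G,T} ∪ KO={A} → {A,G,T} (+1)
site 1, node EF: E={G} ∪ F={T} → {G,T} (+1)
site 1, node CEF: C={G} ∩ EF={G,T} → {G} (+0)
site 1, node HX: H={C} ∪ X={A} → {A,C} (+1)
site 1, node CEFHX: CEF={G} ∪ HX={A,C} → {A,C,G} (+1)
site 1, node KO: K={A} ∪ O={G} → {A,G} (+1)
site 1, node CEFHKOX: CEFHX={A,C,G} ∩ KO={A,G} → {A,G} (+0)
site 2, node EF: E={C} ∩ F={C} → {C} (+0)
site 2, node CEF: C={C} ∩ EF={C} → {C} (+0)
site 2, node HX: H={A} ∪ X={G} → {A,G} (+1)
site 2, node CEFHX: CEF={C} ∪ HX={A,G} → {A,C,G} (+1)
site 2, node KO: K={C} ∪ O={G} → {C,G} (+1)
site 2, node CEFHKOX: CEFHX={A,C,G} ∩ KO={C,G} → {C,G} (+0)
site 3, node EF: E={A} ∪ F={C} → {A,C} (+1)
site 3, node CEF: C={A} ∩ EF={A,C} → {A} (+0)
site 3, node HX: H={C} ∪ X={G} → {C,G} (+1)
site 3, node CEFHX: CEF={A} ∪ HX={C,G} → {A,C,G} (+1)
site 3, node KO: K={C} ∪ O={G} → {C,G} (+1)
site 3, node CEFHKOX: CEFHX={A,C,G} ∩ KO={C,G} → {C,G} (+0)
per-site changes: [4, 4, 3, 4]; total = 15

15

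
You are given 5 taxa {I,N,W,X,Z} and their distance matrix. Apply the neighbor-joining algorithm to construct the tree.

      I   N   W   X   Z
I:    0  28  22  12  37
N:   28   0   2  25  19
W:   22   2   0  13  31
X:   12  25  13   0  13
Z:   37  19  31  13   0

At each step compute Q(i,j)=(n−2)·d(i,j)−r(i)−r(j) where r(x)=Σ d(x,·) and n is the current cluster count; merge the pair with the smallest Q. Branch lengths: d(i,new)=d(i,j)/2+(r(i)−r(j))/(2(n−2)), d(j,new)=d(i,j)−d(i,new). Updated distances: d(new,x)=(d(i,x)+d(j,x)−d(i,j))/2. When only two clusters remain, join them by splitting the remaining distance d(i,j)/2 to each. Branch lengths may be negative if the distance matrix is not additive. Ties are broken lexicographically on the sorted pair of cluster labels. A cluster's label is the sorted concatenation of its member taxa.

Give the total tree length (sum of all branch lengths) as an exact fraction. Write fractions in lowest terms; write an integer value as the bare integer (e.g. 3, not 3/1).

1. join N+W (d=2, Q=-136) ⇒ NW; edges |N|=2, |W|=0
  updated: d(I,NW)=24, d(NW,X)=18, d(NW,Z)=24
2. join I+X (d=12, Q=-92) ⇒ IX; edges |I|=27/2, |X|=-3/2
  updated: d(IX,NW)=15, d(IX,Z)=19
3. join IX+NW (d=15, Q=-58) ⇒ INWX; edges |IX|=5, |NW|=10
  updated: d(INWX,Z)=14
4. join INWX+Z (d=14) ⇒ INWXZ; edges |INWX|=7, |Z|=7
final tree: (((I:27/2,X:-3/2):5,(N:2,W:0):10):7,Z:7)
total length: 43

43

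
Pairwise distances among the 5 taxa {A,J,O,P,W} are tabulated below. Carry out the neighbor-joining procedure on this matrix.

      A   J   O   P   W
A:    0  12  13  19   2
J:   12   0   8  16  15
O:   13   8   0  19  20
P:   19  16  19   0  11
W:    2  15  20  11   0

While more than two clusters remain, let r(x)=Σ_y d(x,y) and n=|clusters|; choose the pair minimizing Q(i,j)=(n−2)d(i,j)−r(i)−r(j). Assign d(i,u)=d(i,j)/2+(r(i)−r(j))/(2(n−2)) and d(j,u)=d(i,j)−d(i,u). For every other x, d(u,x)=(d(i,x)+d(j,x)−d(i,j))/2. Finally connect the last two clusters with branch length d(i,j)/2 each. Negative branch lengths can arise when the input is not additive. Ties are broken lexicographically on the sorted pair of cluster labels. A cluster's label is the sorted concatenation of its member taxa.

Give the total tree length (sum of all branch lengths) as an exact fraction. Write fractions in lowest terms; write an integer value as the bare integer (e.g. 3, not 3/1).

115/4

1. join A+W (d=2, Q=-88) ⇒ AW; edges |A|=2/3, |W|=4/3
  updated: d(AW,J)=25/2, d(AW,O)=31/2, d(AW,P)=14
2. join AW+P (d=14, Q=-63) ⇒ APW; edges |AW|=21/4, |P|=35/4
  updated: d(APW,J)=29/4, d(APW,O)=41/4
3. join APW+J (d=29/4, Q=-51/2) ⇒ AJPW; edges |APW|=19/4, |J|=5/2
  updated: d(AJPW,O)=11/2
4. join AJPW+O (d=11/2) ⇒ AJOPW; edges |AJPW|=11/4, |O|=11/4
final tree: ((((A:2/3,W:4/3):21/4,P:35/4):19/4,J:5/2):11/4,O:11/4)
total length: 115/4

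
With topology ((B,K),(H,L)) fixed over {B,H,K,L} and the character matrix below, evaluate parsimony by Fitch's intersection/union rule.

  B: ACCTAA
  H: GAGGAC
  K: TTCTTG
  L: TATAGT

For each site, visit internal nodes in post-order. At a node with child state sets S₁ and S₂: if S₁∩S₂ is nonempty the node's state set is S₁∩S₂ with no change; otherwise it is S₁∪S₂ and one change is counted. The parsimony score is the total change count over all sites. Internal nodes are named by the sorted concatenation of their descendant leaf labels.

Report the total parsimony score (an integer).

[col 0] BK: children B:{A}, K:{T} ∪→ {A,T}; cost 1
[col 0] HL: children H:{G}, L:{T} ∪→ {G,T}; cost 1
[col 0] BHKL: children BK:{A,T}, HL:{G,T} ∩→ {T}; cost 0
[col 1] BK: children B:{C}, K:{T} ∪→ {C,T}; cost 1
[col 1] HL: children H:{A}, L:{A} ∩→ {A}; cost 0
[col 1] BHKL: children BK:{C,T}, HL:{A} ∪→ {A,C,T}; cost 1
[col 2] BK: children B:{C}, K:{C} ∩→ {C}; cost 0
[col 2] HL: children H:{G}, L:{T} ∪→ {G,T}; cost 1
[col 2] BHKL: children BK:{C}, HL:{G,T} ∪→ {C,G,T}; cost 1
[col 3] BK: children B:{T}, K:{T} ∩→ {T}; cost 0
[col 3] HL: children H:{G}, L:{A} ∪→ {A,G}; cost 1
[col 3] BHKL: children BK:{T}, HL:{A,G} ∪→ {A,G,T}; cost 1
[col 4] BK: children B:{A}, K:{T} ∪→ {A,T}; cost 1
[col 4] HL: children H:{A}, L:{G} ∪→ {A,G}; cost 1
[col 4] BHKL: children BK:{A,T}, HL:{A,G} ∩→ {A}; cost 0
[col 5] BK: children B:{A}, K:{G} ∪→ {A,G}; cost 1
[col 5] HL: children H:{C}, L:{T} ∪→ {C,T}; cost 1
[col 5] BHKL: children BK:{A,G}, HL:{C,T} ∪→ {A,C,G,T}; cost 1
per-site changes: [2, 2, 2, 2, 2, 3]; total = 13

13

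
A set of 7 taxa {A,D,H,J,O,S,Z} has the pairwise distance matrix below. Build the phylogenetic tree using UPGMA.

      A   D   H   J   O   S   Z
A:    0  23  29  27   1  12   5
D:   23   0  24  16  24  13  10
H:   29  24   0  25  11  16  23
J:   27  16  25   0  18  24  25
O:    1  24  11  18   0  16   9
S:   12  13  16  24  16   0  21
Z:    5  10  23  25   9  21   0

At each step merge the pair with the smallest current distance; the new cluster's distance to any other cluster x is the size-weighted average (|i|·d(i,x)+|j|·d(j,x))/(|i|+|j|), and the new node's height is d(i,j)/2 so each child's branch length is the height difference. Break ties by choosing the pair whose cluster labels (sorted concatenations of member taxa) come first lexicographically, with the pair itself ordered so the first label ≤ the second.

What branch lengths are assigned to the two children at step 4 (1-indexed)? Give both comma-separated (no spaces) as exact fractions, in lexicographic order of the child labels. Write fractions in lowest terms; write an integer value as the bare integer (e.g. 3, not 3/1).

16/3,7/3

1. join A+O (d=1) ⇒ AO; edges |A|=1/2, |O|=1/2
  updated: d(AO,D)=47/2, d(AO,H)=20, d(AO,J)=45/2, d(AO,S)=14, d(AO,Z)=7
2. join AO+Z (d=7) ⇒ AOZ; edges |AO|=3, |Z|=7/2
  updated: d(AOZ,D)=19, d(AOZ,H)=21, d(AOZ,J)=70/3, d(AOZ,S)=49/3
3. join D+S (d=13) ⇒ DS; edges |D|=13/2, |S|=13/2
  updated: d(AOZ,DS)=53/3, d(DS,H)=20, d(DS,J)=20
4. join AOZ+DS (d=53/3) ⇒ ADOSZ; edges |AOZ|=16/3, |DS|=7/3
  updated: d(ADOSZ,H)=103/5, d(ADOSZ,J)=22
5. join ADOSZ+H (d=103/5) ⇒ ADHOSZ; edges |ADOSZ|=22/15, |H|=103/10
  updated: d(ADHOSZ,J)=45/2
6. join ADHOSZ+J (d=45/2) ⇒ ADHJOSZ; edges |ADHOSZ|=19/20, |J|=45/4
final tree: (((((A:1/2,O:1/2):3,Z:7/2):16/3,(D:13/2,S:13/2):7/3):22/15,H:103/10):19/20,J:45/4)
total length: 782/15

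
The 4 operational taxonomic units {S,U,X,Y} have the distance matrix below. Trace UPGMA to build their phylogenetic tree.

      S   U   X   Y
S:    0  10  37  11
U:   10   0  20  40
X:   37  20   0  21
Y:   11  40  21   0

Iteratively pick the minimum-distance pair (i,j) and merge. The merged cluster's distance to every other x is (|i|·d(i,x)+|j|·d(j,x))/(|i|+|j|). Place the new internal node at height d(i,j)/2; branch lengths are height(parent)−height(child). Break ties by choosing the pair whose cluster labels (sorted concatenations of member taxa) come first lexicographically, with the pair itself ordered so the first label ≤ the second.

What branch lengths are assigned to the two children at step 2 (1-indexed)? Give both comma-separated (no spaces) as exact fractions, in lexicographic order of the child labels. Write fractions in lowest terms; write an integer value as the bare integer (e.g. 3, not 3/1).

step 1: merge (S,U) at d=10; branch lengths S→5, U→5; new cluster SU
  updated: d(SU,X)=57/2, d(SU,Y)=51/2
step 2: merge (X,Y) at d=21; branch lengths X→21/2, Y→21/2; new cluster XY
  updated: d(SU,XY)=27
step 3: merge (SU,XY) at d=27; branch lengths SU→17/2, XY→3; new cluster SUXY
final tree: ((S:5,U:5):17/2,(X:21/2,Y:21/2):3)
total length: 85/2

21/2,21/2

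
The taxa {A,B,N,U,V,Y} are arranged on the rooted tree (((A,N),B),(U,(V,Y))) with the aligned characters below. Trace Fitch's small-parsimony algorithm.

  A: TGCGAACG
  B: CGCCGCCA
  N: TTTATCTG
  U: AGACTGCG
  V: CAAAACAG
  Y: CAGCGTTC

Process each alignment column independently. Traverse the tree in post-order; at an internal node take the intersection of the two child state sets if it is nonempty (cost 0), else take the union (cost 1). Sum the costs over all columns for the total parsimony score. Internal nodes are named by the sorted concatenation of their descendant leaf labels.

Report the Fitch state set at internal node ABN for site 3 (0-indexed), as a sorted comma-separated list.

AN@0: {T} ∩ {T} = {T} (intersection, +0)
ABN@0: {T} ∪ {C} = {C,T} (union, +1)
VY@0: {C} ∩ {C} = {C} (intersection, +0)
UVY@0: {A} ∪ {C} = {A,C} (union, +1)
ABNUVY@0: {C,T} ∩ {A,C} = {C} (intersection, +0)
AN@1: {G} ∪ {T} = {G,T} (union, +1)
ABN@1: {G,T} ∩ {G} = {G} (intersection, +0)
VY@1: {A} ∩ {A} = {A} (intersection, +0)
UVY@1: {G} ∪ {A} = {A,G} (union, +1)
ABNUVY@1: {G} ∩ {A,G} = {G} (intersection, +0)
AN@2: {C} ∪ {T} = {C,T} (union, +1)
ABN@2: {C,T} ∩ {C} = {C} (intersection, +0)
VY@2: {A} ∪ {G} = {A,G} (union, +1)
UVY@2: {A} ∩ {A,G} = {A} (intersection, +0)
ABNUVY@2: {C} ∪ {A} = {A,C} (union, +1)
AN@3: {G} ∪ {A} = {A,G} (union, +1)
ABN@3: {A,G} ∪ {C} = {A,C,G} (union, +1)
VY@3: {A} ∪ {C} = {A,C} (union, +1)
UVY@3: {C} ∩ {A,C} = {C} (intersection, +0)
ABNUVY@3: {A,C,G} ∩ {C} = {C} (intersection, +0)
AN@4: {A} ∪ {T} = {A,T} (union, +1)
ABN@4: {A,T} ∪ {G} = {A,G,T} (union, +1)
VY@4: {A} ∪ {G} = {A,G} (union, +1)
UVY@4: {T} ∪ {A,G} = {A,G,T} (union, +1)
ABNUVY@4: {A,G,T} ∩ {A,G,T} = {A,G,T} (intersection, +0)
AN@5: {A} ∪ {C} = {A,C} (union, +1)
ABN@5: {A,C} ∩ {C} = {C} (intersection, +0)
VY@5: {C} ∪ {T} = {C,T} (union, +1)
UVY@5: {G} ∪ {C,T} = {C,G,T} (union, +1)
ABNUVY@5: {C} ∩ {C,G,T} = {C} (intersection, +0)
AN@6: {C} ∪ {T} = {C,T} (union, +1)
ABN@6: {C,T} ∩ {C} = {C} (intersection, +0)
VY@6: {A} ∪ {T} = {A,T} (union, +1)
UVY@6: {C} ∪ {A,T} = {A,C,T} (union, +1)
ABNUVY@6: {C} ∩ {A,C,T} = {C} (intersection, +0)
AN@7: {G} ∩ {G} = {G} (intersection, +0)
ABN@7: {G} ∪ {A} = {A,G} (union, +1)
VY@7: {G} ∪ {C} = {C,G} (union, +1)
UVY@7: {G} ∩ {C,G} = {G} (intersection, +0)
ABNUVY@7: {A,G} ∩ {G} = {G} (intersection, +0)
per-site changes: [2, 2, 3, 3, 4, 3, 3, 2]; total = 22

A,C,G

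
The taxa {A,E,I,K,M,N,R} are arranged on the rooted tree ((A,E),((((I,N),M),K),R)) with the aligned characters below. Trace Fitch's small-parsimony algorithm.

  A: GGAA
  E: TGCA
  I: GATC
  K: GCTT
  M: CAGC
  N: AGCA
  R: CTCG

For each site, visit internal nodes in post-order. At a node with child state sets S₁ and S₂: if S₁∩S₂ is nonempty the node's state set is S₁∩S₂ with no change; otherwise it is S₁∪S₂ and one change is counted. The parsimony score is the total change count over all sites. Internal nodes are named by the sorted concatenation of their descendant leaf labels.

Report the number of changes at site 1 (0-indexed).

[col 0] AE: children A:{G}, E:{T} ∪→ {G,T}; cost 1
[col 0] IN: children I:{G}, N:{A} ∪→ {A,G}; cost 1
[col 0] IMN: children IN:{A,G}, M:{C} ∪→ {A,C,G}; cost 1
[col 0] IKMN: children IMN:{A,C,G}, K:{G} ∩→ {G}; cost 0
[col 0] IKMNR: children IKMN:{G}, R:{C} ∪→ {C,G}; cost 1
[col 0] AEIKMNR: children AE:{G,T}, IKMNR:{C,G} ∩→ {G}; cost 0
[col 1] AE: children A:{G}, E:{G} ∩→ {G}; cost 0
[col 1] IN: children I:{A}, N:{G} ∪→ {A,G}; cost 1
[col 1] IMN: children IN:{A,G}, M:{A} ∩→ {A}; cost 0
[col 1] IKMN: children IMN:{A}, K:{C} ∪→ {A,C}; cost 1
[col 1] IKMNR: children IKMN:{A,C}, R:{T} ∪→ {A,C,T}; cost 1
[col 1] AEIKMNR: children AE:{G}, IKMNR:{A,C,T} ∪→ {A,C,G,T}; cost 1
[col 2] AE: children A:{A}, E:{C} ∪→ {A,C}; cost 1
[col 2] IN: children I:{T}, N:{C} ∪→ {C,T}; cost 1
[col 2] IMN: children IN:{C,T}, M:{G} ∪→ {C,G,T}; cost 1
[col 2] IKMN: children IMN:{C,G,T}, K:{T} ∩→ {T}; cost 0
[col 2] IKMNR: children IKMN:{T}, R:{C} ∪→ {C,T}; cost 1
[col 2] AEIKMNR: children AE:{A,C}, IKMNR:{C,T} ∩→ {C}; cost 0
[col 3] AE: children A:{A}, E:{A} ∩→ {A}; cost 0
[col 3] IN: children I:{C}, N:{A} ∪→ {A,C}; cost 1
[col 3] IMN: children IN:{A,C}, M:{C} ∩→ {C}; cost 0
[col 3] IKMN: children IMN:{C}, K:{T} ∪→ {C,T}; cost 1
[col 3] IKMNR: children IKMN:{C,T}, R:{G} ∪→ {C,G,T}; cost 1
[col 3] AEIKMNR: children AE:{A}, IKMNR:{C,G,T} ∪→ {A,C,G,T}; cost 1
per-site changes: [4, 4, 4, 4]; total = 16

4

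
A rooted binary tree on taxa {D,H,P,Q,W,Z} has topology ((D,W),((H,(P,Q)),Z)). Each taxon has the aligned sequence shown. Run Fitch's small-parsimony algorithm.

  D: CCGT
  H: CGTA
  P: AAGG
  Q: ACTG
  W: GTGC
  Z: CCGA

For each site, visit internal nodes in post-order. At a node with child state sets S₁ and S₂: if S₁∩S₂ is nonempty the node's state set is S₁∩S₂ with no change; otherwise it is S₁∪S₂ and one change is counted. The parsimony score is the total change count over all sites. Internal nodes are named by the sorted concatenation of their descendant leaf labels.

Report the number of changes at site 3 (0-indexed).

3

[col 0] DW: children D:{C}, W:{G} ∪→ {C,G}; cost 1
[col 0] PQ: children P:{A}, Q:{A} ∩→ {A}; cost 0
[col 0] HPQ: children H:{C}, PQ:{A} ∪→ {A,C}; cost 1
[col 0] HPQZ: children HPQ:{A,C}, Z:{C} ∩→ {C}; cost 0
[col 0] DHPQWZ: children DW:{C,G}, HPQZ:{C} ∩→ {C}; cost 0
[col 1] DW: children D:{C}, W:{T} ∪→ {C,T}; cost 1
[col 1] PQ: children P:{A}, Q:{C} ∪→ {A,C}; cost 1
[col 1] HPQ: children H:{G}, PQ:{A,C} ∪→ {A,C,G}; cost 1
[col 1] HPQZ: children HPQ:{A,C,G}, Z:{C} ∩→ {C}; cost 0
[col 1] DHPQWZ: children DW:{C,T}, HPQZ:{C} ∩→ {C}; cost 0
[col 2] DW: children D:{G}, W:{G} ∩→ {G}; cost 0
[col 2] PQ: children P:{G}, Q:{T} ∪→ {G,T}; cost 1
[col 2] HPQ: children H:{T}, PQ:{G,T} ∩→ {T}; cost 0
[col 2] HPQZ: children HPQ:{T}, Z:{G} ∪→ {G,T}; cost 1
[col 2] DHPQWZ: children DW:{G}, HPQZ:{G,T} ∩→ {G}; cost 0
[col 3] DW: children D:{T}, W:{C} ∪→ {C,T}; cost 1
[col 3] PQ: children P:{G}, Q:{G} ∩→ {G}; cost 0
[col 3] HPQ: children H:{A}, PQ:{G} ∪→ {A,G}; cost 1
[col 3] HPQZ: children HPQ:{A,G}, Z:{A} ∩→ {A}; cost 0
[col 3] DHPQWZ: children DW:{C,T}, HPQZ:{A} ∪→ {A,C,T}; cost 1
per-site changes: [2, 3, 2, 3]; total = 10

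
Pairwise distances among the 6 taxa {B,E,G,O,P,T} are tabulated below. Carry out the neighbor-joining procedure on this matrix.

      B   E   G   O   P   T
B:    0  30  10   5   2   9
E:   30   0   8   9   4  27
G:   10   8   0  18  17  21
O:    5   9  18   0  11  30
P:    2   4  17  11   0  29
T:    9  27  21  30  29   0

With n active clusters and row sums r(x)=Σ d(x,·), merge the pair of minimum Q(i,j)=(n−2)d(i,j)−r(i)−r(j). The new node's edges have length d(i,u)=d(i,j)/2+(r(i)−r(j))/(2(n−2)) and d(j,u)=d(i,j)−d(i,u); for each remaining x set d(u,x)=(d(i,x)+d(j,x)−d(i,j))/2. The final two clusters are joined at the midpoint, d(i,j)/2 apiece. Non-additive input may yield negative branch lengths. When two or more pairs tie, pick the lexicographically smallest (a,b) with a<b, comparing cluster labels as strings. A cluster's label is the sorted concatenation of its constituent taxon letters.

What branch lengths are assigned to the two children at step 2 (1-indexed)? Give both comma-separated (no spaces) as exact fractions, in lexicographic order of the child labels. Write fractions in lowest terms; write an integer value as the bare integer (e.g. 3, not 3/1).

19/3,14/3

1. join B+T (d=9, Q=-136) ⇒ BT; edges |B|=-3, |T|=12
  updated: d(BT,E)=24, d(BT,G)=11, d(BT,O)=13, d(BT,P)=11
2. join BT+G (d=11, Q=-80) ⇒ BGT; edges |BT|=19/3, |G|=14/3
  updated: d(BGT,E)=21/2, d(BGT,O)=10, d(BGT,P)=17/2
3. join BGT+O (d=10, Q=-39) ⇒ BGOT; edges |BGT|=19/4, |O|=21/4
  updated: d(BGOT,E)=19/4, d(BGOT,P)=19/4
4. join BGOT+E (d=19/4, Q=-27/2) ⇒ BEGOT; edges |BGOT|=11/4, |E|=2
  updated: d(BEGOT,P)=2
5. join BEGOT+P (d=2) ⇒ BEGOPT; edges |BEGOT|=1, |P|=1
final tree: (((((B:-3,T:12):19/3,G:14/3):19/4,O:21/4):11/4,E:2):1,P:1)
total length: 147/4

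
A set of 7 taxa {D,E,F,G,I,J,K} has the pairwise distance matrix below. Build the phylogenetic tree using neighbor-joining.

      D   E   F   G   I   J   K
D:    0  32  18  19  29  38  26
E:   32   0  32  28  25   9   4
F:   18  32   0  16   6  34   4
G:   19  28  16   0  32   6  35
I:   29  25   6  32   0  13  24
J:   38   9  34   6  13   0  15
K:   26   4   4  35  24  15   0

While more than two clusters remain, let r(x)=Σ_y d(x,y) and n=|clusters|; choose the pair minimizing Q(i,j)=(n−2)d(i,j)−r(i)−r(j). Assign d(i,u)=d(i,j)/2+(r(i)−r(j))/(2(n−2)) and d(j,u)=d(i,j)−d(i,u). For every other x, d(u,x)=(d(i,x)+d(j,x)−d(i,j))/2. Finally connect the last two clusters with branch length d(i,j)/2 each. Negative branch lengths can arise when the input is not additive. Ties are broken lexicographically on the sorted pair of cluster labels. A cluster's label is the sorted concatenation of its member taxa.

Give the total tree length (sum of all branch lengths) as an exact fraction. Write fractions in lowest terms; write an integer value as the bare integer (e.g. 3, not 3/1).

225/4

1. join G+J (d=6, Q=-221) ⇒ GJ; edges |G|=51/10, |J|=9/10
  updated: d(D,GJ)=51/2, d(E,GJ)=31/2, d(F,GJ)=22, d(GJ,I)=39/2, d(GJ,K)=22
2. join E+K (d=4, Q=-345/2) ⇒ EK; edges |E|=89/16, |K|=-25/16
  updated: d(D,EK)=27, d(EK,F)=16, d(EK,GJ)=67/4, d(EK,I)=45/2
3. join F+I (d=6, Q=-121) ⇒ FI; edges |F|=1/2, |I|=11/2
  updated: d(D,FI)=41/2, d(EK,FI)=65/4, d(FI,GJ)=71/4
4. join D+FI (d=41/2, Q=-173/2) ⇒ DFI; edges |D|=119/8, |FI|=45/8
  updated: d(DFI,EK)=91/8, d(DFI,GJ)=91/8
5. join DFI+EK (d=91/8, Q=-79/2) ⇒ DEFIK; edges |DFI|=3, |EK|=67/8
  updated: d(DEFIK,GJ)=67/8
6. join DEFIK+GJ (d=67/8) ⇒ DEFGIJK; edges |DEFIK|=67/16, |GJ|=67/16
final tree: (((D:119/8,(F:1/2,I:11/2):45/8):3,(E:89/16,K:-25/16):67/8):67/16,(G:51/10,J:9/10):67/16)
total length: 225/4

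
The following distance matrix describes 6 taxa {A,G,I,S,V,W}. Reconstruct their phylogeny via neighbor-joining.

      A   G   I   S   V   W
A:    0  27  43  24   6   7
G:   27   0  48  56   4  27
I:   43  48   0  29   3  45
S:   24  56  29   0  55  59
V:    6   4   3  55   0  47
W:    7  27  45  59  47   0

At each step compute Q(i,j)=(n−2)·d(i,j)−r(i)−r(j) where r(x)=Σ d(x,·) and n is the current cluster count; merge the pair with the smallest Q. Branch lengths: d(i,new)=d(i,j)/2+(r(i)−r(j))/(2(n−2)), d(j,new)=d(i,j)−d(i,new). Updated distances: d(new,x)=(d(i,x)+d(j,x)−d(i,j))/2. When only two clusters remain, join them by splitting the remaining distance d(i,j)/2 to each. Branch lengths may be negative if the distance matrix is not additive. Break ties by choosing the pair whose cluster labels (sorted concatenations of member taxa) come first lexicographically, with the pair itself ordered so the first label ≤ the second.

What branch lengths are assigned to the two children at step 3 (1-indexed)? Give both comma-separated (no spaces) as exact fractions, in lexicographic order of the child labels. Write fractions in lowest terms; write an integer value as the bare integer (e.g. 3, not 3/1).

step 1: merge (I,S) at d=29, Q=-275; branch lengths I→61/8, S→171/8; new cluster IS
  updated: d(A,IS)=19, d(G,IS)=75/2, d(IS,V)=29/2, d(IS,W)=75/2
step 2: merge (A,W) at d=7, Q=-313/2; branch lengths A→-77/12, W→161/12; new cluster AW
  updated: d(AW,G)=47/2, d(AW,IS)=99/4, d(AW,V)=23
step 3: merge (AW,IS) at d=99/4, Q=-197/2; branch lengths AW→11, IS→55/4; new cluster AISW
  updated: d(AISW,G)=145/8, d(AISW,V)=51/8
step 4: merge (AISW,G) at d=145/8, Q=-57/2; branch lengths AISW→41/4, G→63/8; new cluster AGISW
  updated: d(AGISW,V)=-31/8
step 5: merge (AGISW,V) at d=-31/8; branch lengths AGISW→-31/16, V→-31/16; new cluster AGISVW
final tree: ((((A:-77/12,W:161/12):11,(I:61/8,S:171/8):55/4):41/4,G:63/8):-31/16,V:-31/16)
total length: 75

11,55/4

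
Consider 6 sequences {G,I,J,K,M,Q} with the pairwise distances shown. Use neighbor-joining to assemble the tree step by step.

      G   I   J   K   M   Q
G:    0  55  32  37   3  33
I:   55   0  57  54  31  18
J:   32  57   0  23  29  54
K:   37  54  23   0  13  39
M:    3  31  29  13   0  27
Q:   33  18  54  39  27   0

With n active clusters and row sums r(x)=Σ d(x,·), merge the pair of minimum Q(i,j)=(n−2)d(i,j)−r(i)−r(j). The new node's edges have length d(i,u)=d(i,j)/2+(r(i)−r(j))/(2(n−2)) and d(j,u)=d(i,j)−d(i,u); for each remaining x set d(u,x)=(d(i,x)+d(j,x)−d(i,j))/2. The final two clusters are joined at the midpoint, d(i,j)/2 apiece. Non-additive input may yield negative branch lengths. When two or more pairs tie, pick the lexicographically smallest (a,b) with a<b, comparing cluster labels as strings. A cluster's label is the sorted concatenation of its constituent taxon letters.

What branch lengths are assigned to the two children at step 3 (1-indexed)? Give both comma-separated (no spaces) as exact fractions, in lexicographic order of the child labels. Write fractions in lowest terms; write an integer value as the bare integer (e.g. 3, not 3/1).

69/8,-45/8

step 1: merge (I,Q) at d=18, Q=-314; branch lengths I→29/2, Q→7/2; new cluster IQ
  updated: d(G,IQ)=35, d(IQ,J)=93/2, d(IQ,K)=75/2, d(IQ,M)=20
step 2: merge (J,K) at d=23, Q=-172; branch lengths J→89/6, K→49/6; new cluster JK
  updated: d(G,JK)=23, d(IQ,JK)=61/2, d(JK,M)=19/2
step 3: merge (G,M) at d=3, Q=-175/2; branch lengths G→69/8, M→-45/8; new cluster GM
  updated: d(GM,IQ)=26, d(GM,JK)=59/4
step 4: merge (GM,IQ) at d=26, Q=-285/4; branch lengths GM→41/8, IQ→167/8; new cluster GIMQ
  updated: d(GIMQ,JK)=77/8
step 5: merge (GIMQ,JK) at d=77/8; branch lengths GIMQ→77/16, JK→77/16; new cluster GIJKMQ
final tree: (((G:69/8,M:-45/8):41/8,(I:29/2,Q:7/2):167/8):77/16,(J:89/6,K:49/6):77/16)
total length: 637/8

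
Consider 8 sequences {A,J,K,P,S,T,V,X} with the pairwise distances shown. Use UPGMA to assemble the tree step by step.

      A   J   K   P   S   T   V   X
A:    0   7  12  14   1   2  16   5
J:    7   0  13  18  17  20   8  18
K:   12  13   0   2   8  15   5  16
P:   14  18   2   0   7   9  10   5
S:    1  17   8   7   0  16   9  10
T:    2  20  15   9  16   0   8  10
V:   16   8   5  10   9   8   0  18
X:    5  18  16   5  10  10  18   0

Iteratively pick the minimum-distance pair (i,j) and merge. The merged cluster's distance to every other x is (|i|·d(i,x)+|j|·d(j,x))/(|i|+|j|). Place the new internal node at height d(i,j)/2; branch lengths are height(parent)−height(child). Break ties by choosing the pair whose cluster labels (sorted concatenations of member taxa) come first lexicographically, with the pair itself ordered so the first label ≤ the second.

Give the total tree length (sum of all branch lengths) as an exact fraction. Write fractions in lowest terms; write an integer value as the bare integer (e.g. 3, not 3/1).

1. join A+S (d=1) ⇒ AS; edges |A|=1/2, |S|=1/2
  updated: d(AS,J)=12, d(AS,K)=10, d(AS,P)=21/2, d(AS,T)=9, d(AS,V)=25/2, d(AS,X)=15/2
2. join K+P (d=2) ⇒ KP; edges |K|=1, |P|=1
  updated: d(AS,KP)=41/4, d(J,KP)=31/2, d(KP,T)=12, d(KP,V)=15/2, d(KP,X)=21/2
3. join AS+X (d=15/2) ⇒ ASX; edges |AS|=13/4, |X|=15/4
  updated: d(ASX,J)=14, d(ASX,KP)=31/3, d(ASX,T)=28/3, d(ASX,V)=43/3
4. join KP+V (d=15/2) ⇒ KPV; edges |KP|=11/4, |V|=15/4
  updated: d(ASX,KPV)=35/3, d(J,KPV)=13, d(KPV,T)=32/3
5. join ASX+T (d=28/3) ⇒ ASTX; edges |ASX|=11/12, |T|=14/3
  updated: d(ASTX,J)=31/2, d(ASTX,KPV)=137/12
6. join ASTX+KPV (d=137/12) ⇒ AKPSTVX; edges |ASTX|=25/24, |KPV|=47/24
  updated: d(AKPSTVX,J)=101/7
7. join AKPSTVX+J (d=101/7) ⇒ AJKPSTVX; edges |AKPSTVX|=253/168, |J|=101/14
final tree: (((((A:1/2,S:1/2):13/4,X:15/4):11/12,T:14/3):25/24,((K:1,P:1):11/4,V:15/4):47/24):253/168,J:101/14)
total length: 1893/56

1893/56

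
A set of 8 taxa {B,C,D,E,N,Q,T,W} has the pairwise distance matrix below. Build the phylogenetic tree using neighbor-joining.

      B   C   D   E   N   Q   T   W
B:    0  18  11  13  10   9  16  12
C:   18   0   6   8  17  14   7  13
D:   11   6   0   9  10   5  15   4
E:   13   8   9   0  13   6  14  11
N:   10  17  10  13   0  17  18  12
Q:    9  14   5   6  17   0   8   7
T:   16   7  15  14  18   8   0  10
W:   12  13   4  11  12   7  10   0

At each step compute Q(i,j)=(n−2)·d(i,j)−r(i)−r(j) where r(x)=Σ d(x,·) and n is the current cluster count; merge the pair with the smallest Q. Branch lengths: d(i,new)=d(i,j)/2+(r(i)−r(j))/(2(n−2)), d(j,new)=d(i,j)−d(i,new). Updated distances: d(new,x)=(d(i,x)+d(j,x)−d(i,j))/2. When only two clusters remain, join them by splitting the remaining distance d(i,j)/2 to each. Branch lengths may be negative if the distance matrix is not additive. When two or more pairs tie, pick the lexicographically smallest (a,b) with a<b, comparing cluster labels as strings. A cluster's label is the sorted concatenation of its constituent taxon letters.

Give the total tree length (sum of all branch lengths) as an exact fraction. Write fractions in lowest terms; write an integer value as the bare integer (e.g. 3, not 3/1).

591/16

1. join C+T (d=7, Q=-129) ⇒ CT; edges |C|=37/12, |T|=47/12
  updated: d(B,CT)=27/2, d(CT,D)=7, d(CT,E)=15/2, d(CT,N)=14, d(CT,Q)=15/2, d(CT,W)=8
2. join B+N (d=10, Q=-189/2) ⇒ BN; edges |B|=17/4, |N|=23/4
  updated: d(BN,CT)=35/4, d(BN,D)=11/2, d(BN,E)=8, d(BN,Q)=8, d(BN,W)=7
3. join D+W (d=4, Q=-103/2) ⇒ DW; edges |D|=19/16, |W|=45/16
  updated: d(BN,DW)=17/4, d(CT,DW)=11/2, d(DW,E)=8, d(DW,Q)=4
4. join BN+DW (d=17/4, Q=-38) ⇒ BDNW; edges |BN|=10/3, |DW|=11/12
  updated: d(BDNW,CT)=5, d(BDNW,E)=47/8, d(BDNW,Q)=31/8
5. join BDNW+CT (d=5, Q=-99/4) ⇒ BCDNTW; edges |BDNW|=19/16, |CT|=61/16
  updated: d(BCDNTW,E)=67/16, d(BCDNTW,Q)=51/16
6. join BCDNTW+E (d=67/16, Q=-107/8) ⇒ BCDENTW; edges |BCDNTW|=11/16, |E|=7/2
  updated: d(BCDENTW,Q)=5/2
7. join BCDENTW+Q (d=5/2) ⇒ BCDENQTW; edges |BCDENTW|=5/4, |Q|=5/4
final tree: (((((B:17/4,N:23/4):10/3,(D:19/16,W:45/16):11/12):19/16,(C:37/12,T:47/12):61/16):11/16,E:7/2):5/4,Q:5/4)
total length: 591/16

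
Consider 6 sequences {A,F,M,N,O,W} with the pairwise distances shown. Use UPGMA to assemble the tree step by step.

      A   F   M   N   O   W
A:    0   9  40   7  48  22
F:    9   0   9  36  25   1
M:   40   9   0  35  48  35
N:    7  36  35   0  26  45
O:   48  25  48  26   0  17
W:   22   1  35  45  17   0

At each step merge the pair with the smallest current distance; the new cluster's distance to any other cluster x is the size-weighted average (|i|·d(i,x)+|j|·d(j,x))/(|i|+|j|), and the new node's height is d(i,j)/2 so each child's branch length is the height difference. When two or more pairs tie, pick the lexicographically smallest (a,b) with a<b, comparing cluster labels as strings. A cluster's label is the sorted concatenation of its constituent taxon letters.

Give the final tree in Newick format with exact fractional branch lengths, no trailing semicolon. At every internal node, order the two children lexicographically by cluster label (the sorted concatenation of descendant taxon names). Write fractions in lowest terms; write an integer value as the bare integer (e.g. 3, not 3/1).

((A:7/2,N:7/2):205/16,(((F:1/2,W:1/2):10,O:21/2):29/6,M:46/3):47/48)

1. join F+W (d=1) ⇒ FW; edges |F|=1/2, |W|=1/2
  updated: d(A,FW)=31/2, d(FW,M)=22, d(FW,N)=81/2, d(FW,O)=21
2. join A+N (d=7) ⇒ AN; edges |A|=7/2, |N|=7/2
  updated: d(AN,FW)=28, d(AN,M)=75/2, d(AN,O)=37
3. join FW+O (d=21) ⇒ FOW; edges |FW|=10, |O|=21/2
  updated: d(AN,FOW)=31, d(FOW,M)=92/3
4. join FOW+M (d=92/3) ⇒ FMOW; edges |FOW|=29/6, |M|=46/3
  updated: d(AN,FMOW)=261/8
5. join AN+FMOW (d=261/8) ⇒ AFMNOW; edges |AN|=205/16, |FMOW|=47/48
final tree: ((A:7/2,N:7/2):205/16,(((F:1/2,W:1/2):10,O:21/2):29/6,M:46/3):47/48)
total length: 1499/24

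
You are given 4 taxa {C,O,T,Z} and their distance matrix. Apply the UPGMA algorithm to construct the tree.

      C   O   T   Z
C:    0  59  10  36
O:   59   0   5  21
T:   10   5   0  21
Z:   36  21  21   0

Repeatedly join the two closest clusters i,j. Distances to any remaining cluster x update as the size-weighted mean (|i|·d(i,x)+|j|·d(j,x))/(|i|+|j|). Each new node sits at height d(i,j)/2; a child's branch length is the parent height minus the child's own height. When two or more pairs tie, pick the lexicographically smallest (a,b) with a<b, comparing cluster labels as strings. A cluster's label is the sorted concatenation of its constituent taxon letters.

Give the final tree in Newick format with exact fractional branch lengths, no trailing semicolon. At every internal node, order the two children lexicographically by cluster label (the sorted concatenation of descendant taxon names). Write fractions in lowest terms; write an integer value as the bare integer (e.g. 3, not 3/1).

iteration 1: select O,T (d=5); attach at lengths (5/2, 5/2); label the merged cluster OT
  updated: d(C,OT)=69/2, d(OT,Z)=21
iteration 2: select OT,Z (d=21); attach at lengths (8, 21/2); label the merged cluster OTZ
  updated: d(C,OTZ)=35
iteration 3: select C,OTZ (d=35); attach at lengths (35/2, 7); label the merged cluster COTZ
final tree: (C:35/2,((O:5/2,T:5/2):8,Z:21/2):7)
total length: 48

(C:35/2,((O:5/2,T:5/2):8,Z:21/2):7)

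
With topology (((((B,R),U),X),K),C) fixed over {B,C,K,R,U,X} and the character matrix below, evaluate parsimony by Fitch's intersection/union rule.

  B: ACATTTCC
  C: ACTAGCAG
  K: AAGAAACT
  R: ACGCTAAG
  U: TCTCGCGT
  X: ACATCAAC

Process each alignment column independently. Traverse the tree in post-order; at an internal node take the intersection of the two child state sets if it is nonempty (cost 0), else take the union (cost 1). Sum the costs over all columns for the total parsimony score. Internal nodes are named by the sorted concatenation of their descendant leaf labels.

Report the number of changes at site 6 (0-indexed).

3

[col 0] BR: children B:{A}, R:{A} ∩→ {A}; cost 0
[col 0] BRU: children BR:{A}, U:{T} ∪→ {A,T}; cost 1
[col 0] BRUX: children BRU:{A,T}, X:{A} ∩→ {A}; cost 0
[col 0] BKRUX: children BRUX:{A}, K:{A} ∩→ {A}; cost 0
[col 0] BCKRUX: children BKRUX:{A}, C:{A} ∩→ {A}; cost 0
[col 1] BR: children B:{C}, R:{C} ∩→ {C}; cost 0
[col 1] BRU: children BR:{C}, U:{C} ∩→ {C}; cost 0
[col 1] BRUX: children BRU:{C}, X:{C} ∩→ {C}; cost 0
[col 1] BKRUX: children BRUX:{C}, K:{A} ∪→ {A,C}; cost 1
[col 1] BCKRUX: children BKRUX:{A,C}, C:{C} ∩→ {C}; cost 0
[col 2] BR: children B:{A}, R:{G} ∪→ {A,G}; cost 1
[col 2] BRU: children BR:{A,G}, U:{T} ∪→ {A,G,T}; cost 1
[col 2] BRUX: children BRU:{A,G,T}, X:{A} ∩→ {A}; cost 0
[col 2] BKRUX: children BRUX:{A}, K:{G} ∪→ {A,G}; cost 1
[col 2] BCKRUX: children BKRUX:{A,G}, C:{T} ∪→ {A,G,T}; cost 1
[col 3] BR: children B:{T}, R:{C} ∪→ {C,T}; cost 1
[col 3] BRU: children BR:{C,T}, U:{C} ∩→ {C}; cost 0
[col 3] BRUX: children BRU:{C}, X:{T} ∪→ {C,T}; cost 1
[col 3] BKRUX: children BRUX:{C,T}, K:{A} ∪→ {A,C,T}; cost 1
[col 3] BCKRUX: children BKRUX:{A,C,T}, C:{A} ∩→ {A}; cost 0
[col 4] BR: children B:{T}, R:{T} ∩→ {T}; cost 0
[col 4] BRU: children BR:{T}, U:{G} ∪→ {G,T}; cost 1
[col 4] BRUX: children BRU:{G,T}, X:{C} ∪→ {C,G,T}; cost 1
[col 4] BKRUX: children BRUX:{C,G,T}, K:{A} ∪→ {A,C,G,T}; cost 1
[col 4] BCKRUX: children BKRUX:{A,C,G,T}, C:{G} ∩→ {G}; cost 0
[col 5] BR: children B:{T}, R:{A} ∪→ {A,T}; cost 1
[col 5] BRU: children BR:{A,T}, U:{C} ∪→ {A,C,T}; cost 1
[col 5] BRUX: children BRU:{A,C,T}, X:{A} ∩→ {A}; cost 0
[col 5] BKRUX: children BRUX:{A}, K:{A} ∩→ {A}; cost 0
[col 5] BCKRUX: children BKRUX:{A}, C:{C} ∪→ {A,C}; cost 1
[col 6] BR: children B:{C}, R:{A} ∪→ {A,C}; cost 1
[col 6] BRU: children BR:{A,C}, U:{G} ∪→ {A,C,G}; cost 1
[col 6] BRUX: children BRU:{A,C,G}, X:{A} ∩→ {A}; cost 0
[col 6] BKRUX: children BRUX:{A}, K:{C} ∪→ {A,C}; cost 1
[col 6] BCKRUX: children BKRUX:{A,C}, C:{A} ∩→ {A}; cost 0
[col 7] BR: children B:{C}, R:{G} ∪→ {C,G}; cost 1
[col 7] BRU: children BR:{C,G}, U:{T} ∪→ {C,G,T}; cost 1
[col 7] BRUX: children BRU:{C,G,T}, X:{C} ∩→ {C}; cost 0
[col 7] BKRUX: children BRUX:{C}, K:{T} ∪→ {C,T}; cost 1
[col 7] BCKRUX: children BKRUX:{C,T}, C:{G} ∪→ {C,G,T}; cost 1
per-site changes: [1, 1, 4, 3, 3, 3, 3, 4]; total = 22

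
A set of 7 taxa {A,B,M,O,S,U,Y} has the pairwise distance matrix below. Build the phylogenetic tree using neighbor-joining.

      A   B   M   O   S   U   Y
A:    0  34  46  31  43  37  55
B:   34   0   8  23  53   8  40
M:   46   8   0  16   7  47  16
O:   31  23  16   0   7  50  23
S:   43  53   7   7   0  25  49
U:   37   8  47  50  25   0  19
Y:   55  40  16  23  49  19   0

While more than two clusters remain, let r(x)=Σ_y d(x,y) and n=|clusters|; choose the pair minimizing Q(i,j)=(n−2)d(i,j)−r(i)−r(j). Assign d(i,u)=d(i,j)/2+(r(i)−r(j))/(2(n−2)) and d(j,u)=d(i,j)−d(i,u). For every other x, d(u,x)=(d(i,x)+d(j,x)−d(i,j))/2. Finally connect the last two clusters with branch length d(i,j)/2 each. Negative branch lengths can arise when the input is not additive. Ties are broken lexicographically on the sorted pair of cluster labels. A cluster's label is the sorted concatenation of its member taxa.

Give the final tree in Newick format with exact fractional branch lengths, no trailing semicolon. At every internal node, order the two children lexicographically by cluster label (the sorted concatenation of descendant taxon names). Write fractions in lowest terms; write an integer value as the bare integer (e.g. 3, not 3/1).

step 1: merge (B,U) at d=8, Q=-312; branch lengths B→2, U→6; new cluster BU
  updated: d(A,BU)=63/2, d(BU,M)=47/2, d(BU,O)=65/2, d(BU,S)=35, d(BU,Y)=51/2
step 2: merge (A,BU) at d=63/2, Q=-457/2; branch lengths A→369/16, BU→135/16; new cluster ABU
  updated: d(ABU,M)=19, d(ABU,O)=16, d(ABU,S)=93/4, d(ABU,Y)=49/2
step 3: merge (O,S) at d=7, Q=-509/4; branch lengths O→-13/24, S→181/24; new cluster OS
  updated: d(ABU,OS)=129/8, d(M,OS)=8, d(OS,Y)=65/2
step 4: merge (ABU,OS) at d=129/8, Q=-84; branch lengths ABU→141/16, OS→117/16; new cluster ABOSU
  updated: d(ABOSU,M)=87/16, d(ABOSU,Y)=327/16
step 5: merge (ABOSU,M) at d=87/16, Q=-335/8; branch lengths ABOSU→79/16, M→1/2; new cluster ABMOSU
  updated: d(ABMOSU,Y)=31/2
step 6: merge (ABMOSU,Y) at d=31/2; branch lengths ABMOSU→31/4, Y→31/4; new cluster ABMOSUY
final tree: ((((A:369/16,(B:2,U:6):135/16):141/16,(O:-13/24,S:181/24):117/16):79/16,M:1/2):31/4,Y:31/4)
total length: 1337/16

((((A:369/16,(B:2,U:6):135/16):141/16,(O:-13/24,S:181/24):117/16):79/16,M:1/2):31/4,Y:31/4)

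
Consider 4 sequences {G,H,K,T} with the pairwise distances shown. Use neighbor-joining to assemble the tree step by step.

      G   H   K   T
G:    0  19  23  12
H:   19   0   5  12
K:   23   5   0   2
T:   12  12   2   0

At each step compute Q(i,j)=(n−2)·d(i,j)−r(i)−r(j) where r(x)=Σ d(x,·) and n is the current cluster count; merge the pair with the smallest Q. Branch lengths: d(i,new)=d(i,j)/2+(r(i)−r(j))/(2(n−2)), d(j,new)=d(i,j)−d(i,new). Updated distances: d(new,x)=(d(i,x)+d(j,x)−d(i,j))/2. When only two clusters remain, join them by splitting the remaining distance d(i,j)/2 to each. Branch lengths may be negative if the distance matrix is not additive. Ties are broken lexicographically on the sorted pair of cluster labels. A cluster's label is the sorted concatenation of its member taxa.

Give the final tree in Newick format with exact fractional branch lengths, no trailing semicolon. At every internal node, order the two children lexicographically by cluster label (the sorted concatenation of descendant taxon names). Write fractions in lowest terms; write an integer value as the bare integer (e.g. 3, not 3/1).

(((G:13,T:-1):11/2,H:4):1/2,K:1/2)

step 1: merge (G,T) at d=12, Q=-56; branch lengths G→13, T→-1; new cluster GT
  updated: d(GT,H)=19/2, d(GT,K)=13/2
step 2: merge (GT,H) at d=19/2, Q=-21; branch lengths GT→11/2, H→4; new cluster GHT
  updated: d(GHT,K)=1
step 3: merge (GHT,K) at d=1; branch lengths GHT→1/2, K→1/2; new cluster GHKT
final tree: (((G:13,T:-1):11/2,H:4):1/2,K:1/2)
total length: 45/2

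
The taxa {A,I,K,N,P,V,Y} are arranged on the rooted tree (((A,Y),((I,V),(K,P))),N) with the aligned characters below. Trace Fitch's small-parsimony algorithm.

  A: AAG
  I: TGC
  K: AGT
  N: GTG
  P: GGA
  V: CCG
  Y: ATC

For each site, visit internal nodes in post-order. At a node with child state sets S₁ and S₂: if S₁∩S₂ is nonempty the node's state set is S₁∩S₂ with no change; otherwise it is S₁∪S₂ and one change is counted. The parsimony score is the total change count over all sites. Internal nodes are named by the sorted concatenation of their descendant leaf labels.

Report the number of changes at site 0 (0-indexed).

4

site 0, node AY: A={A} ∩ Y={A} → {A} (+0)
site 0, node IV: I={T} ∪ V={C} → {C,T} (+1)
site 0, node KP: K={A} ∪ P={G} → {A,G} (+1)
site 0, node IKPV: IV={C,T} ∪ KP={A,G} → {A,C,G,T} (+1)
site 0, node AIKPVY: AY={A} ∩ IKPV={A,C,G,T} → {A} (+0)
site 0, node AIKNPVY: AIKPVY={A} ∪ N={G} → {A,G} (+1)
site 1, node AY: A={A} ∪ Y={T} → {A,T} (+1)
site 1, node IV: I={G} ∪ V={C} → {C,G} (+1)
site 1, node KP: K={G} ∩ P={G} → {G} (+0)
site 1, node IKPV: IV={C,G} ∩ KP={G} → {G} (+0)
site 1, node AIKPVY: AY={A,T} ∪ IKPV={G} → {A,G,T} (+1)
site 1, node AIKNPVY: AIKPVY={A,G,T} ∩ N={T} → {T} (+0)
site 2, node AY: A={G} ∪ Y={C} → {C,G} (+1)
site 2, node IV: I={C} ∪ V={G} → {C,G} (+1)
site 2, node KP: K={T} ∪ P={A} → {A,T} (+1)
site 2, node IKPV: IV={C,G} ∪ KP={A,T} → {A,C,G,T} (+1)
site 2, node AIKPVY: AY={C,G} ∩ IKPV={A,C,G,T} → {C,G} (+0)
site 2, node AIKNPVY: AIKPVY={C,G} ∩ N={G} → {G} (+0)
per-site changes: [4, 3, 4]; total = 11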